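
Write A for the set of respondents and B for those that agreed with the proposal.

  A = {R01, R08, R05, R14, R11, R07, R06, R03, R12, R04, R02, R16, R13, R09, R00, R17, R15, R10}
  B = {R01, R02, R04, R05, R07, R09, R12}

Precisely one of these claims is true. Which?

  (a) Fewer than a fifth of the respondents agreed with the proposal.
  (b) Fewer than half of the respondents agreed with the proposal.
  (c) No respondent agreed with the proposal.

(b)

|A| = 18, |A ∩ B| = 7, |A ∖ B| = 11.
(a) requires |A ∩ B| / |A| < 1/5: false.
(b) requires |A ∩ B| < |A ∖ B|: true.
(c) requires A ∩ B = ∅ (|A ∩ B| = 0): false.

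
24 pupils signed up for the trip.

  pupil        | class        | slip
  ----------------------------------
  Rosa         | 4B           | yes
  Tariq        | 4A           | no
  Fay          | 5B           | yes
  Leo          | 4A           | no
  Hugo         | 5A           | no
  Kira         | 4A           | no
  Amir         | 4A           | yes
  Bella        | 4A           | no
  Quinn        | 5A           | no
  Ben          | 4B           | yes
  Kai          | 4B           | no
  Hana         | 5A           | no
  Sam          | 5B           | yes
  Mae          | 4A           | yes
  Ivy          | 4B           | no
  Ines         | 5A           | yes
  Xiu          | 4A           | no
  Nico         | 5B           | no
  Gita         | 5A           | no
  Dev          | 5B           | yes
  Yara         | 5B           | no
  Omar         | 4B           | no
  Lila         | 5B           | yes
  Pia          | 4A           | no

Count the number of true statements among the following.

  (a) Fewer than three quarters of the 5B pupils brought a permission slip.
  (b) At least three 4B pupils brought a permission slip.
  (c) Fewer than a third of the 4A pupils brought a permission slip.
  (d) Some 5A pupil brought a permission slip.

(a) 5B: |A| = 6, |A ∩ B| = 4; needs |A ∩ B| / |A| < 3/4 — true.
(b) 4B: |A| = 5, |A ∩ B| = 2; needs |A ∩ B| ≥ 3 — false.
(c) 4A: |A| = 8, |A ∩ B| = 2; needs |A ∩ B| / |A| < 1/3 — true.
(d) 5A: |A| = 5, |A ∩ B| = 1; needs A ∩ B ≠ ∅ (|A ∩ B| ≥ 1) — true.

3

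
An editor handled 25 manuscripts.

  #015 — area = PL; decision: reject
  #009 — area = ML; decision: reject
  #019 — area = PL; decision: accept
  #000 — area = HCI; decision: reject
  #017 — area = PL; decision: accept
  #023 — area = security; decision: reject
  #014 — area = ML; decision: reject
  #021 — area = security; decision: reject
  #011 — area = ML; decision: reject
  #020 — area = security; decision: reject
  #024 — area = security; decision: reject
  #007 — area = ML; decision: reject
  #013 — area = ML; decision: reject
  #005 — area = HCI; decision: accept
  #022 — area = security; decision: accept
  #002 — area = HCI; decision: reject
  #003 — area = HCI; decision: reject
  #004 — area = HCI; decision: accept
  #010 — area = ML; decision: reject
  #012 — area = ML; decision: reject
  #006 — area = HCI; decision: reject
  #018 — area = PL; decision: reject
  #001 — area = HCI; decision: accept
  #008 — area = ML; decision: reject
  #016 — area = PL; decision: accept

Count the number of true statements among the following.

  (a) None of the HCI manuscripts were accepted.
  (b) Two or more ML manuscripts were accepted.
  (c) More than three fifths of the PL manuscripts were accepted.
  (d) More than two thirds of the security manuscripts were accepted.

0

(a) HCI: |A| = 7, |A ∩ B| = 3; needs A ∩ B = ∅ (|A ∩ B| = 0) — false.
(b) ML: |A| = 8, |A ∩ B| = 0; needs |A ∩ B| ≥ 2 — false.
(c) PL: |A| = 5, |A ∩ B| = 3; needs |A ∩ B| / |A| > 3/5 — false.
(d) security: |A| = 5, |A ∩ B| = 1; needs |A ∩ B| / |A| > 2/3 — false.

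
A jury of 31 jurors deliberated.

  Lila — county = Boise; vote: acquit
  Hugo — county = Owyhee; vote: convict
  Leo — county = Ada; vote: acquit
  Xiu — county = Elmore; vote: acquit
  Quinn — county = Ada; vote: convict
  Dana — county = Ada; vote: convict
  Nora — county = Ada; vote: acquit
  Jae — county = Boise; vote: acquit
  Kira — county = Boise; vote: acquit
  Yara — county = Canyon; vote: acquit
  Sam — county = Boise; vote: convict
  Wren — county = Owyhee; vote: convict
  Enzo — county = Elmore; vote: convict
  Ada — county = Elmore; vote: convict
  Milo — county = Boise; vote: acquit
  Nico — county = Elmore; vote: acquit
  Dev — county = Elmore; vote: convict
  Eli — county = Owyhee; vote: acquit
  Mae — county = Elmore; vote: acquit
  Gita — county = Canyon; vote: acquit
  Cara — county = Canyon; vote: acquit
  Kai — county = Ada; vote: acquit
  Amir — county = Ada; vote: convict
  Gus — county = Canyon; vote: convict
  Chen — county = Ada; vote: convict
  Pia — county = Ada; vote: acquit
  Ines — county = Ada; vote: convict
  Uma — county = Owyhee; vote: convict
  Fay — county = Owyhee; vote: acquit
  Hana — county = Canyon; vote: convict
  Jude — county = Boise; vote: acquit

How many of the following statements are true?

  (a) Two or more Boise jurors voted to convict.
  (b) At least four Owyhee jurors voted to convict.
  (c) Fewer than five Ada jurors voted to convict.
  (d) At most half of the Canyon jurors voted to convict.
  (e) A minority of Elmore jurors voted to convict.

(a) Boise: |A| = 6, |A ∩ B| = 1; needs |A ∩ B| ≥ 2 — false.
(b) Owyhee: |A| = 5, |A ∩ B| = 3; needs |A ∩ B| ≥ 4 — false.
(c) Ada: |A| = 9, |A ∩ B| = 5; needs |A ∩ B| < 5 — false.
(d) Canyon: |A| = 5, |A ∩ B| = 2; needs |A ∩ B| ≤ |A ∖ B| — true.
(e) Elmore: |A| = 6, |A ∩ B| = 3; needs |A ∩ B| < |A ∖ B| — false.

1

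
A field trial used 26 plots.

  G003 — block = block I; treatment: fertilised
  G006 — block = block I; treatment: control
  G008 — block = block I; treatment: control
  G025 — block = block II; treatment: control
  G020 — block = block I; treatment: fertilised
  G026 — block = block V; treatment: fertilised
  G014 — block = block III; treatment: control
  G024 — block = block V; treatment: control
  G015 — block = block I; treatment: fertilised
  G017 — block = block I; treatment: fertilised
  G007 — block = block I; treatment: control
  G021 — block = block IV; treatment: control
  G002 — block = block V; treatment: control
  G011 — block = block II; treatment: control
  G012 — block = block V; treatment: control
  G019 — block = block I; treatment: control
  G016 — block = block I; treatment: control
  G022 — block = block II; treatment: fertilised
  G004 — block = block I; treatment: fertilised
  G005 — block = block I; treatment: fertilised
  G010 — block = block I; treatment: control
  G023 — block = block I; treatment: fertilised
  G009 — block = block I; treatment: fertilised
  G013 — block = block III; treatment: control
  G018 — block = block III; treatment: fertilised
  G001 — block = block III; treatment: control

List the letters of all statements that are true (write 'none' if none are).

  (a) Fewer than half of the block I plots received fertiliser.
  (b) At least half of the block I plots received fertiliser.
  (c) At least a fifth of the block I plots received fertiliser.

(b), (c)

|A| = 14, |A ∩ B| = 8, |A ∖ B| = 6.
(a) |A ∩ B| < |A ∖ B|: fails.
(b) |A ∩ B| ≥ |A ∖ B|: holds.
(c) |A ∩ B| / |A| ≥ 1/5: holds.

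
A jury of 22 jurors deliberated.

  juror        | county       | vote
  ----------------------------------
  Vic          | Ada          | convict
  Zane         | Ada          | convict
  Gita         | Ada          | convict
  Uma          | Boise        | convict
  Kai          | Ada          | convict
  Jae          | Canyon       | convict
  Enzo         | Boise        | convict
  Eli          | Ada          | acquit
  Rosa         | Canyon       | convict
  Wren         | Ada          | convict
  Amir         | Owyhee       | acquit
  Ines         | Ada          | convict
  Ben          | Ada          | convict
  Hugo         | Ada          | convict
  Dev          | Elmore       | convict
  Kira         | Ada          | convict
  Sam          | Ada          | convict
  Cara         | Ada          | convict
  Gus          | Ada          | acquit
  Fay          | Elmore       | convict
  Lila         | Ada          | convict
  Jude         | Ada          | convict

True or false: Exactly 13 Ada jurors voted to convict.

True

Truth condition: |A ∩ B| = 13.
|A| = 15, |A ∩ B| = 13, |A ∖ B| = 2.
|A ∩ B| = 13, so the statement is true.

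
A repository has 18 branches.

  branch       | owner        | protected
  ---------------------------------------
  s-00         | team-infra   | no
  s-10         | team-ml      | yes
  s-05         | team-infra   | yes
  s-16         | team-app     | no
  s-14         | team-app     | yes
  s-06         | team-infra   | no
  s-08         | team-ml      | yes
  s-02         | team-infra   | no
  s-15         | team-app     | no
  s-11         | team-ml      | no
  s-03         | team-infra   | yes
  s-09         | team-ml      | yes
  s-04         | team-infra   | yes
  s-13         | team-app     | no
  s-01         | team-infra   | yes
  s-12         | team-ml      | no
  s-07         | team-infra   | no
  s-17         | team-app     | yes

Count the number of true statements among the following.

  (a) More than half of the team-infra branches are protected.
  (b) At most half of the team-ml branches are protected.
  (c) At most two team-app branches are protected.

(a) team-infra: |A| = 8, |A ∩ B| = 4; needs |A ∩ B| > |A ∖ B| — false.
(b) team-ml: |A| = 5, |A ∩ B| = 3; needs |A ∩ B| ≤ |A ∖ B| — false.
(c) team-app: |A| = 5, |A ∩ B| = 2; needs |A ∩ B| ≤ 2 — true.

1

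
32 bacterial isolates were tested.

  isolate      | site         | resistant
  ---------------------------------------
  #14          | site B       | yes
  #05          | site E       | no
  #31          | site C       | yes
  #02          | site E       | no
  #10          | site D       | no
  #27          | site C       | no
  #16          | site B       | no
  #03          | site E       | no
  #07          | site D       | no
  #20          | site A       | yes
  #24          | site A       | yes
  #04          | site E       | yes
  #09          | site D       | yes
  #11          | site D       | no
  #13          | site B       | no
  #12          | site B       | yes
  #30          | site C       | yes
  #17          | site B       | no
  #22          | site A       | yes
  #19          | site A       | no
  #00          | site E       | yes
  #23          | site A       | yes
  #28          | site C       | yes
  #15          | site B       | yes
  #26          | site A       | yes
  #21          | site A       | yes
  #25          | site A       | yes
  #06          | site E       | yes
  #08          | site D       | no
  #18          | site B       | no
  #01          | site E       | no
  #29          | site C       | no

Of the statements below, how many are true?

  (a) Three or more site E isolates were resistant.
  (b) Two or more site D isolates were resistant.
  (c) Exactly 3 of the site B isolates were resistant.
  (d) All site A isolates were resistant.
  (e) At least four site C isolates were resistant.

2

(a) site E: |A| = 7, |A ∩ B| = 3; needs |A ∩ B| ≥ 3 — true.
(b) site D: |A| = 5, |A ∩ B| = 1; needs |A ∩ B| ≥ 2 — false.
(c) site B: |A| = 7, |A ∩ B| = 3; needs |A ∩ B| = 3 — true.
(d) site A: |A| = 8, |A ∩ B| = 7; needs A ⊆ B, i.e. every element of A is in B (|A ∖ B| = 0) — false.
(e) site C: |A| = 5, |A ∩ B| = 3; needs |A ∩ B| ≥ 4 — false.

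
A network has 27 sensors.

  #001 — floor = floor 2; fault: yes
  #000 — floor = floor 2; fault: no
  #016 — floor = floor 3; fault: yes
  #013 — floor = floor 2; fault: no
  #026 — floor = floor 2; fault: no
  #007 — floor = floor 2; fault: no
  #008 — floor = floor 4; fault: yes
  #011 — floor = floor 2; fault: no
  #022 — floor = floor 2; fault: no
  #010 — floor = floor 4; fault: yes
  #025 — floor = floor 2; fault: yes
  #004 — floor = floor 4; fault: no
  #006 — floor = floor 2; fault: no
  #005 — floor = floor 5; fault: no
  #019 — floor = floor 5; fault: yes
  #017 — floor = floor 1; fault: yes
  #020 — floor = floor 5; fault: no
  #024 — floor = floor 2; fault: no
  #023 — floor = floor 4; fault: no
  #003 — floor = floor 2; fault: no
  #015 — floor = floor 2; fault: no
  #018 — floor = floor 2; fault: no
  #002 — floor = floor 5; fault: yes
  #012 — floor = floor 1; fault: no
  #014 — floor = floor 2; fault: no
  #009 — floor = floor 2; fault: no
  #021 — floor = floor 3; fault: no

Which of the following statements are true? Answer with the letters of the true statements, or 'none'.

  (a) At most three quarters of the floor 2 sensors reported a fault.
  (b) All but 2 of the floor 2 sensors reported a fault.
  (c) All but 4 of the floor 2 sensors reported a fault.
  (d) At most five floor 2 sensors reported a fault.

|A| = 15, |A ∩ B| = 2, |A ∖ B| = 13.
(a) |A ∩ B| / |A| ≤ 3/4: holds.
(b) |A ∖ B| = 2: fails.
(c) |A ∖ B| = 4: fails.
(d) |A ∩ B| ≤ 5: holds.

(a), (d)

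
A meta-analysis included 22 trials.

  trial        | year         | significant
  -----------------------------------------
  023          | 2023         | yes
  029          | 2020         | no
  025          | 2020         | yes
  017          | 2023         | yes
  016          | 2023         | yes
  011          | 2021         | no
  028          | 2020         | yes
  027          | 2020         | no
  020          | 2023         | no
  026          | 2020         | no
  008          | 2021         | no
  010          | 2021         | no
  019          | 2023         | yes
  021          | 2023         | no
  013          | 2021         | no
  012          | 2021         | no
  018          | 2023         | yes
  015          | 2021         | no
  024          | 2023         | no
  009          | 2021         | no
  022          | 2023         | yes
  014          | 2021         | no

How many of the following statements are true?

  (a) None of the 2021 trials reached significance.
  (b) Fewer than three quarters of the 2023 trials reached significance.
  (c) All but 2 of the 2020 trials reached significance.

(a) 2021: |A| = 8, |A ∩ B| = 0; needs A ∩ B = ∅ (|A ∩ B| = 0) — true.
(b) 2023: |A| = 9, |A ∩ B| = 6; needs |A ∩ B| / |A| < 3/4 — true.
(c) 2020: |A| = 5, |A ∩ B| = 2; needs |A ∖ B| = 2 — false.

2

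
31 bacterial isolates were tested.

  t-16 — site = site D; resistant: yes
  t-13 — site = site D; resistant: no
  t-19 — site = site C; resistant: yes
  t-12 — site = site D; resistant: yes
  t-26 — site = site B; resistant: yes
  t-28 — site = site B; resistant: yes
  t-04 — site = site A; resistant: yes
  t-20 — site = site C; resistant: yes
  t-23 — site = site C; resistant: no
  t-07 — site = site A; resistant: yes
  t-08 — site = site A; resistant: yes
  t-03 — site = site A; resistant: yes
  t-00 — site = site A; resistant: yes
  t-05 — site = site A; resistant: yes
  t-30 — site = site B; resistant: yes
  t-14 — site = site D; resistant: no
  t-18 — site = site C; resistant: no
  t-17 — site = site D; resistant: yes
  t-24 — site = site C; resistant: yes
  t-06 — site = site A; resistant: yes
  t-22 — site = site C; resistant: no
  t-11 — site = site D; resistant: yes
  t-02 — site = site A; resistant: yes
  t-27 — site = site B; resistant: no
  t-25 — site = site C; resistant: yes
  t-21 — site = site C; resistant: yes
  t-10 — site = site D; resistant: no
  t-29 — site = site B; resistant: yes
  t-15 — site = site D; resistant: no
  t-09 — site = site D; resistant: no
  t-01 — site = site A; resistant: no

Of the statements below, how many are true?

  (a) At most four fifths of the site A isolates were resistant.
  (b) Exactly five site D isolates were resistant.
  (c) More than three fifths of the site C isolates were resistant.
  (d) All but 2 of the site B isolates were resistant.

1

(a) site A: |A| = 9, |A ∩ B| = 8; needs |A ∩ B| / |A| ≤ 4/5 — false.
(b) site D: |A| = 9, |A ∩ B| = 4; needs |A ∩ B| = 5 — false.
(c) site C: |A| = 8, |A ∩ B| = 5; needs |A ∩ B| / |A| > 3/5 — true.
(d) site B: |A| = 5, |A ∩ B| = 4; needs |A ∖ B| = 2 — false.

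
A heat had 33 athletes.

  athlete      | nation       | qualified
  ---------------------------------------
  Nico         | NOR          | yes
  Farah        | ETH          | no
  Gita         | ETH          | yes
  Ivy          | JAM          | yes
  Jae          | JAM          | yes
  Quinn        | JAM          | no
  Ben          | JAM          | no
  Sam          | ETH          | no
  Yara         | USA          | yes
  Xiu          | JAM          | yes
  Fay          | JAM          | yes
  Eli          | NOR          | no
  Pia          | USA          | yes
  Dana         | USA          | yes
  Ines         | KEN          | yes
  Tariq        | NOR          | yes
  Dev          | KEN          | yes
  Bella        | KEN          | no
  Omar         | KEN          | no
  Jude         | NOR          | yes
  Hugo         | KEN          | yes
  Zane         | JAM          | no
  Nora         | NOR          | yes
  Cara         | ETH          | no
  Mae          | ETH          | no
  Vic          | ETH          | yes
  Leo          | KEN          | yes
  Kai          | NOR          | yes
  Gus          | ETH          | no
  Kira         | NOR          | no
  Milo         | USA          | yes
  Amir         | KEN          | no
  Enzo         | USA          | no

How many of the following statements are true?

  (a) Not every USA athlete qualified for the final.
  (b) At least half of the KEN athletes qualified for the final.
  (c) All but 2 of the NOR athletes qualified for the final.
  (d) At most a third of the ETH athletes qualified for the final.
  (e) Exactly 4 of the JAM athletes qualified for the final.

5

(a) USA: |A| = 5, |A ∩ B| = 4; needs A ⊄ B (|A ∖ B| ≥ 1) — true.
(b) KEN: |A| = 7, |A ∩ B| = 4; needs |A ∩ B| ≥ |A ∖ B| — true.
(c) NOR: |A| = 7, |A ∩ B| = 5; needs |A ∖ B| = 2 — true.
(d) ETH: |A| = 7, |A ∩ B| = 2; needs |A ∩ B| / |A| ≤ 1/3 — true.
(e) JAM: |A| = 7, |A ∩ B| = 4; needs |A ∩ B| = 4 — true.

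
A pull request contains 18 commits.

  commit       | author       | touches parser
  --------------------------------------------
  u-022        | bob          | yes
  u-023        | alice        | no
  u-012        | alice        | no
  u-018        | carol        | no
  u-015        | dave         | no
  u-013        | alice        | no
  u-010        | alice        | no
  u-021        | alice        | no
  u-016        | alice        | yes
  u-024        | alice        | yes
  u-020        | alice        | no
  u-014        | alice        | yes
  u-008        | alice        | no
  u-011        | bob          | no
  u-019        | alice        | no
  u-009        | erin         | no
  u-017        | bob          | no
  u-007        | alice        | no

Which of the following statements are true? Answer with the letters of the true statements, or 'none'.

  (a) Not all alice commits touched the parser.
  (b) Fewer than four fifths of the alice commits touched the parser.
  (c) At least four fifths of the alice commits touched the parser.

|A| = 12, |A ∩ B| = 3, |A ∖ B| = 9.
(a) A ⊄ B (|A ∖ B| ≥ 1): holds.
(b) |A ∩ B| / |A| < 4/5: holds.
(c) |A ∩ B| / |A| ≥ 4/5: fails.

(a), (b)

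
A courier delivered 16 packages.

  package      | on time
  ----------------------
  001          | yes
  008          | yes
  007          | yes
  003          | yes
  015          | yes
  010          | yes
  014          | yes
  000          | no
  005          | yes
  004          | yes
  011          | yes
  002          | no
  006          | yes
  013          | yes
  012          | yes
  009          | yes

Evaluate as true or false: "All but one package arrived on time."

The determiner here denotes the relation: |A ∖ B| = 1.
|A| = 16, |A ∩ B| = 14, |A ∖ B| = 2.
|A ∖ B| = 2, so the statement is false.

False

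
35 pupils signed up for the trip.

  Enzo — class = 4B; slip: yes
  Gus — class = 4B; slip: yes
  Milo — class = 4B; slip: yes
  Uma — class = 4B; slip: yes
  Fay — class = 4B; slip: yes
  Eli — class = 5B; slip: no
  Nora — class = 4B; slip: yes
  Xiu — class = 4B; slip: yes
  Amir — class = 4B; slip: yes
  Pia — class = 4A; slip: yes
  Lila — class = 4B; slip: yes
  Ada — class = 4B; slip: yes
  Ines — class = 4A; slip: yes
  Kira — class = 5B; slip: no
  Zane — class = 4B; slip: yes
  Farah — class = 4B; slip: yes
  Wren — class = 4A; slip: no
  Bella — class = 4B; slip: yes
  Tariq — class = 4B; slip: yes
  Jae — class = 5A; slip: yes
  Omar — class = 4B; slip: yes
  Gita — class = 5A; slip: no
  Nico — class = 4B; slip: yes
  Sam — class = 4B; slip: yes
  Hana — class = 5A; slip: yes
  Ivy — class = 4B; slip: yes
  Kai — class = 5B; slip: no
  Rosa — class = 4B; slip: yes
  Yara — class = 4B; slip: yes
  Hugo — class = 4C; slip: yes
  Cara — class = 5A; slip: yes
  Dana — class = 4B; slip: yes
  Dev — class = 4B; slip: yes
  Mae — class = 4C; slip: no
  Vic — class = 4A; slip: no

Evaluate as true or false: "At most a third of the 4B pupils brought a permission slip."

False

Truth condition: |A ∩ B| / |A| ≤ 1/3.
|A| = 22, |A ∩ B| = 22, |A ∖ B| = 0.
|A ∩ B|/|A| = 22/22, so the statement is false.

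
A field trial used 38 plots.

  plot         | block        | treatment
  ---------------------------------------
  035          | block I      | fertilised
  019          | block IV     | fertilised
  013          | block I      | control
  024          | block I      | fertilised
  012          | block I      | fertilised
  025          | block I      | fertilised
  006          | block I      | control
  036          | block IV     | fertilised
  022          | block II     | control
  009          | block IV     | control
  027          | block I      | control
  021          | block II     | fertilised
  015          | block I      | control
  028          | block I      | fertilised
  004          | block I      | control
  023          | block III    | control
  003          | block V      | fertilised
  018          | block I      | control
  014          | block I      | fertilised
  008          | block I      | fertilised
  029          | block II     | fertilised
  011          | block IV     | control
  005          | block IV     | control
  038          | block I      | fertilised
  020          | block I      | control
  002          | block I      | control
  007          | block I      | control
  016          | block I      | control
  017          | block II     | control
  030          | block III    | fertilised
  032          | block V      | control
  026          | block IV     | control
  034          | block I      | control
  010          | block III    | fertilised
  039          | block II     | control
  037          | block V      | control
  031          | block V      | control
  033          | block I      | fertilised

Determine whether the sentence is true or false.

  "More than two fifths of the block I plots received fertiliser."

The determiner here denotes the relation: |A ∩ B| / |A| > 2/5.
|A| = 20, |A ∩ B| = 9, |A ∖ B| = 11.
|A ∩ B|/|A| = 9/20, so the statement is true.

True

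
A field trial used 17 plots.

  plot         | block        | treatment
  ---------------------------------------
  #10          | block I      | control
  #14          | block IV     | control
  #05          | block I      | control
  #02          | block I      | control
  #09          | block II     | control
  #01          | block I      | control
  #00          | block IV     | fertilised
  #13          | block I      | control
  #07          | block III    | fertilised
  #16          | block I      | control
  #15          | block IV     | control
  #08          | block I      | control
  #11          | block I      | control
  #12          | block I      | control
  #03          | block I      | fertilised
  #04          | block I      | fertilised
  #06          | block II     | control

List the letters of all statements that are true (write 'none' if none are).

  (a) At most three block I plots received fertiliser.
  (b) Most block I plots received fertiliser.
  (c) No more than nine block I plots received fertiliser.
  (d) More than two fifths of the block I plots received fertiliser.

|A| = 11, |A ∩ B| = 2, |A ∖ B| = 9.
(a) |A ∩ B| ≤ 3: holds.
(b) |A ∩ B| > |A ∖ B|: fails.
(c) |A ∩ B| ≤ 9: holds.
(d) |A ∩ B| / |A| > 2/5: fails.

(a), (c)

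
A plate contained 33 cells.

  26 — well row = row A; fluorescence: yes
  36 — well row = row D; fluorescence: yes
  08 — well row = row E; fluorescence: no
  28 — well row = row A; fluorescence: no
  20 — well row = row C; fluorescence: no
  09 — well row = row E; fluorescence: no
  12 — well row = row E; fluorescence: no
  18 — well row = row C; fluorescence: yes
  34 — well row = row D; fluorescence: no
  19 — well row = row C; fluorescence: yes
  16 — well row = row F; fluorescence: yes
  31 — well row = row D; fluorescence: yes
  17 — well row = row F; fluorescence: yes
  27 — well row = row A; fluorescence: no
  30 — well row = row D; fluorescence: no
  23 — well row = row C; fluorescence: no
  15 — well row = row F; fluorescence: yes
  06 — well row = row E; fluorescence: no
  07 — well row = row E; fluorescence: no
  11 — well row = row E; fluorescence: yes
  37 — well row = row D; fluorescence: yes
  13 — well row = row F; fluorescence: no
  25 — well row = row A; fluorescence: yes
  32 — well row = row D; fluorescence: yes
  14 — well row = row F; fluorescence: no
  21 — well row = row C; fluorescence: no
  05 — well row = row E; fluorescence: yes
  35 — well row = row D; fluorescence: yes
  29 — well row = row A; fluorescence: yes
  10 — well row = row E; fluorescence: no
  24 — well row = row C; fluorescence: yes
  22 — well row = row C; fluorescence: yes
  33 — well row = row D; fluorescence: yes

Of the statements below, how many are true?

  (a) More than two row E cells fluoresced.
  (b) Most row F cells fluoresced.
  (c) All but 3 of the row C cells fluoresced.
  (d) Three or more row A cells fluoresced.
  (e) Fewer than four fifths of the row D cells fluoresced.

(a) row E: |A| = 8, |A ∩ B| = 2; needs |A ∩ B| > 2 — false.
(b) row F: |A| = 5, |A ∩ B| = 3; needs |A ∩ B| > |A ∖ B| — true.
(c) row C: |A| = 7, |A ∩ B| = 4; needs |A ∖ B| = 3 — true.
(d) row A: |A| = 5, |A ∩ B| = 3; needs |A ∩ B| ≥ 3 — true.
(e) row D: |A| = 8, |A ∩ B| = 6; needs |A ∩ B| / |A| < 4/5 — true.

4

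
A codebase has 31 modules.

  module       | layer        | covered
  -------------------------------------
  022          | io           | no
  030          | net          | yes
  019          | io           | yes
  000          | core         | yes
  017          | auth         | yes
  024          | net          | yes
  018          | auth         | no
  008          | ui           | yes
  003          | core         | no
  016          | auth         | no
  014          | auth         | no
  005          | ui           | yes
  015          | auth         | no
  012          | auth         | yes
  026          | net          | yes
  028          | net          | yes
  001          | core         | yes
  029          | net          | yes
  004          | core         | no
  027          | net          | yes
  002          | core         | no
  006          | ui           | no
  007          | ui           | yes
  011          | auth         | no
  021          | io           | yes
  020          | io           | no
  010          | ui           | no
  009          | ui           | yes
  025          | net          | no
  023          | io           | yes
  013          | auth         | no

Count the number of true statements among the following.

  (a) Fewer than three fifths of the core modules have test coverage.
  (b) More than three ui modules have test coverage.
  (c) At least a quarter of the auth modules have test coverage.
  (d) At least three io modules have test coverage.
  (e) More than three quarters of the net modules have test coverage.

(a) core: |A| = 5, |A ∩ B| = 2; needs |A ∩ B| / |A| < 3/5 — true.
(b) ui: |A| = 6, |A ∩ B| = 4; needs |A ∩ B| > 3 — true.
(c) auth: |A| = 8, |A ∩ B| = 2; needs |A ∩ B| / |A| ≥ 1/4 — true.
(d) io: |A| = 5, |A ∩ B| = 3; needs |A ∩ B| ≥ 3 — true.
(e) net: |A| = 7, |A ∩ B| = 6; needs |A ∩ B| / |A| > 3/4 — true.

5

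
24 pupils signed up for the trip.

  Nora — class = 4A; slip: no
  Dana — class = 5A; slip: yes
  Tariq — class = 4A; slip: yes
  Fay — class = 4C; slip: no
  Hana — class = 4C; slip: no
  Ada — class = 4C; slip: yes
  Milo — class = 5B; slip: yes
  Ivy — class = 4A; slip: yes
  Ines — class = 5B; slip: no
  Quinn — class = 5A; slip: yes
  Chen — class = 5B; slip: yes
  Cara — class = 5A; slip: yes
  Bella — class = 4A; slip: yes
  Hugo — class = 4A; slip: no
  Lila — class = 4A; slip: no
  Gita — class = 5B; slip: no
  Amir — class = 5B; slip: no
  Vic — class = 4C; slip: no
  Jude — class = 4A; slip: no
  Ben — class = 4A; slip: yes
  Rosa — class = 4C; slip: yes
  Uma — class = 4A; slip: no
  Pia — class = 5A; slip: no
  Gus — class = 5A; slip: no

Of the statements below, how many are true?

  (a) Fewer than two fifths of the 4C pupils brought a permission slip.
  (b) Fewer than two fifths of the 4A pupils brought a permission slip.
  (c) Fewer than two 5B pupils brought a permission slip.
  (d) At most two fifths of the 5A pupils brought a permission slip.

0

(a) 4C: |A| = 5, |A ∩ B| = 2; needs |A ∩ B| / |A| < 2/5 — false.
(b) 4A: |A| = 9, |A ∩ B| = 4; needs |A ∩ B| / |A| < 2/5 — false.
(c) 5B: |A| = 5, |A ∩ B| = 2; needs |A ∩ B| < 2 — false.
(d) 5A: |A| = 5, |A ∩ B| = 3; needs |A ∩ B| / |A| ≤ 2/5 — false.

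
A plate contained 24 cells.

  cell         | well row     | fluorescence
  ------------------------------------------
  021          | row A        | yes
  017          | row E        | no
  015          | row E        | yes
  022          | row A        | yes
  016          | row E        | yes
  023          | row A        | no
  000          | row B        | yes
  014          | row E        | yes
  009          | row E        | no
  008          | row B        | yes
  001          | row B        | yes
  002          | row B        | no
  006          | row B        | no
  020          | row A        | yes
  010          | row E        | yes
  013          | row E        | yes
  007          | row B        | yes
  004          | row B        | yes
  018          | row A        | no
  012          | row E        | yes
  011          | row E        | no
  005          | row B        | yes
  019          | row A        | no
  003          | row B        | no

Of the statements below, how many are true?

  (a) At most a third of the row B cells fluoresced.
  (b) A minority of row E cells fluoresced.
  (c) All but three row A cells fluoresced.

(a) row B: |A| = 9, |A ∩ B| = 6; needs |A ∩ B| / |A| ≤ 1/3 — false.
(b) row E: |A| = 9, |A ∩ B| = 6; needs |A ∩ B| < |A ∖ B| — false.
(c) row A: |A| = 6, |A ∩ B| = 3; needs |A ∖ B| = 3 — true.

1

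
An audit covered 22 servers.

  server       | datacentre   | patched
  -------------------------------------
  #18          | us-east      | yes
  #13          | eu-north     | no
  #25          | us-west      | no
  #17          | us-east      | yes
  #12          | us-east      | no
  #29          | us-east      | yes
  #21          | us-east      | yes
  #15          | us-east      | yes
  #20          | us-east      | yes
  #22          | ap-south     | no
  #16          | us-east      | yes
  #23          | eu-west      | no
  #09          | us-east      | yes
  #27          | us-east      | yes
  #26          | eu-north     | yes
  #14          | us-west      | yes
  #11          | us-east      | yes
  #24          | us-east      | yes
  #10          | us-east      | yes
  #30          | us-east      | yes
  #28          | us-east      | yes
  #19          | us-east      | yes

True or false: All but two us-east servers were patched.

Truth condition: |A ∖ B| = 2.
|A| = 16, |A ∩ B| = 15, |A ∖ B| = 1.
|A ∖ B| = 1, so the statement is false.

False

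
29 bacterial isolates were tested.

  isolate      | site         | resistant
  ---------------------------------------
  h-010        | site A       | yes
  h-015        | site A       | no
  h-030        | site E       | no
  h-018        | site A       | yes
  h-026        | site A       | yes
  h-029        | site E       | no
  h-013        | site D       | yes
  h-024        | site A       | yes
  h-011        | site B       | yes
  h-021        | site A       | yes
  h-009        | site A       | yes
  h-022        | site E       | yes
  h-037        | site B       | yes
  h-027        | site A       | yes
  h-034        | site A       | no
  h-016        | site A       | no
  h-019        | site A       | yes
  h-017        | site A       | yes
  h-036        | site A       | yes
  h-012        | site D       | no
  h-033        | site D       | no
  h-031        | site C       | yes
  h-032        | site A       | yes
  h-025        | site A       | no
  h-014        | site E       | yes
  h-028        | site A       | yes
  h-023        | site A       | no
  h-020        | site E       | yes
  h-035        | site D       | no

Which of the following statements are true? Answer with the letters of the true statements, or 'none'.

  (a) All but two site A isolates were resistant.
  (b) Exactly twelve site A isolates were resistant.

|A| = 17, |A ∩ B| = 12, |A ∖ B| = 5.
(a) |A ∖ B| = 2: fails.
(b) |A ∩ B| = 12: holds.

(b)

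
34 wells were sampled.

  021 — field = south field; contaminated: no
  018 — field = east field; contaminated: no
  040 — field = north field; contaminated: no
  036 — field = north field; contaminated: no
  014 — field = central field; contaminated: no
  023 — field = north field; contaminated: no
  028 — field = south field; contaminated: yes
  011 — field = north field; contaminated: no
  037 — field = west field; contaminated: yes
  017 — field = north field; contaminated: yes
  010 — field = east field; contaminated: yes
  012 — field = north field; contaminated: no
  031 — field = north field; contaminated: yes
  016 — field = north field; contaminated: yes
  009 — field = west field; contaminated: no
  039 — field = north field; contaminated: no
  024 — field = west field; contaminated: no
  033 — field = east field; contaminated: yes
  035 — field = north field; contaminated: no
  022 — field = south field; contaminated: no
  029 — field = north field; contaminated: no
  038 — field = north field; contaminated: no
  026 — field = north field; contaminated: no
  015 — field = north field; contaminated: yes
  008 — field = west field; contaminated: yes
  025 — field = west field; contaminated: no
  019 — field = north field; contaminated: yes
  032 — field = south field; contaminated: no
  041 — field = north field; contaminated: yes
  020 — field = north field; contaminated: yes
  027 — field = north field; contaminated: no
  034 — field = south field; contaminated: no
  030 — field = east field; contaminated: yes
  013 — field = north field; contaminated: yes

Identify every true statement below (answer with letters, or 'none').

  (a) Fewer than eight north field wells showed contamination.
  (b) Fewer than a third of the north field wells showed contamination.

none

|A| = 19, |A ∩ B| = 8, |A ∖ B| = 11.
(a) |A ∩ B| < 8: fails.
(b) |A ∩ B| / |A| < 1/3: fails.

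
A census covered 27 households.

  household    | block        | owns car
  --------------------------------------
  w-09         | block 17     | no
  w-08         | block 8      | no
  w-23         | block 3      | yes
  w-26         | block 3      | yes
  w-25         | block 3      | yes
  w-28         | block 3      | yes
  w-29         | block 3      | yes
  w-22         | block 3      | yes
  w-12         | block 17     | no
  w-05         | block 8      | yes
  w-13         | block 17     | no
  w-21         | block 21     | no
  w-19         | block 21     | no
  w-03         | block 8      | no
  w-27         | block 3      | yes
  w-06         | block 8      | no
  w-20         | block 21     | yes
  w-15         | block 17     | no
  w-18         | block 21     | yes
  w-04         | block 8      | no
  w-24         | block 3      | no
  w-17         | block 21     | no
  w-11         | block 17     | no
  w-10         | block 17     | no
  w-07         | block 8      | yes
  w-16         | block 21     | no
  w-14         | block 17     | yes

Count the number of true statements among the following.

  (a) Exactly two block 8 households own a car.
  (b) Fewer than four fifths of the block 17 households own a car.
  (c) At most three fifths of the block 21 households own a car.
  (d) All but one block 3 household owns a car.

(a) block 8: |A| = 6, |A ∩ B| = 2; needs |A ∩ B| = 2 — true.
(b) block 17: |A| = 7, |A ∩ B| = 1; needs |A ∩ B| / |A| < 4/5 — true.
(c) block 21: |A| = 6, |A ∩ B| = 2; needs |A ∩ B| / |A| ≤ 3/5 — true.
(d) block 3: |A| = 8, |A ∩ B| = 7; needs |A ∖ B| = 1 — true.

4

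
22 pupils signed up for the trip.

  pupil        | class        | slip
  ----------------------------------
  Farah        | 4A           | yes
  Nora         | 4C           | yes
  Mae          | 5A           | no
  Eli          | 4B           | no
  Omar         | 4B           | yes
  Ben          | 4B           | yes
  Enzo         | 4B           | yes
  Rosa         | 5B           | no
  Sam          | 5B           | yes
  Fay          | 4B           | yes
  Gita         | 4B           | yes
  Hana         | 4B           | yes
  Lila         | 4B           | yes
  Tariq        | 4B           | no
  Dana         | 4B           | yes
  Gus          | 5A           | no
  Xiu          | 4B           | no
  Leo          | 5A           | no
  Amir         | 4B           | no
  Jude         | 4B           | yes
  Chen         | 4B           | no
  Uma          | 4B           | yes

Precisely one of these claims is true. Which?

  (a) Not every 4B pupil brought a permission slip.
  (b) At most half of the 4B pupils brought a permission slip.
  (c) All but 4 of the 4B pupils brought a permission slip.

|A| = 15, |A ∩ B| = 10, |A ∖ B| = 5.
(a) requires A ⊄ B (|A ∖ B| ≥ 1): true.
(b) requires |A ∩ B| ≤ |A ∖ B|: false.
(c) requires |A ∖ B| = 4: false.

(a)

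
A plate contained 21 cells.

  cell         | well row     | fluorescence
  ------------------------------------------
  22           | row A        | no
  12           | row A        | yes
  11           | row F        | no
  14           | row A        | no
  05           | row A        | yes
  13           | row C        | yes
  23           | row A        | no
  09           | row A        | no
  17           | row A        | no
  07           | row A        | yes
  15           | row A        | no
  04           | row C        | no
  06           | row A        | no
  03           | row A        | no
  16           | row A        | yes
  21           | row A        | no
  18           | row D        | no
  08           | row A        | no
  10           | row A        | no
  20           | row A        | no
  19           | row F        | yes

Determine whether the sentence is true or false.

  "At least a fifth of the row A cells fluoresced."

True

The determiner here denotes the relation: |A ∩ B| / |A| ≥ 1/5.
|A| = 16, |A ∩ B| = 4, |A ∖ B| = 12.
|A ∩ B|/|A| = 4/16, so the statement is true.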